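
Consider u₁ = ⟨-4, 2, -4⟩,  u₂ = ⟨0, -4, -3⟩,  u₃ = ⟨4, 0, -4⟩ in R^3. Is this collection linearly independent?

Place the vectors as rows of a 3×3 matrix and reduce to echelon form.
The reduction yields 3 nonzero rows, so the rank is 3.
Since rank = 3 (the number of vectors), the set is linearly independent.

linearly independent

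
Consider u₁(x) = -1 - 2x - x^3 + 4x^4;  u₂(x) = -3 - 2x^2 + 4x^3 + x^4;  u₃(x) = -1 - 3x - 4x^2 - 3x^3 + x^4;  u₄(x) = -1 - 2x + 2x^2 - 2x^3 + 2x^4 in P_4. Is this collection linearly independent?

linearly independent

Take coordinates with respect to the standard basis {1, x, …, x^4}.
Row-reduce the matrix whose columns are u₁, u₂, u₃, u₄.
The reduction yields 4 nonzero rows, so the rank is 4.
Since rank = 4 (the number of vectors), the set is linearly independent.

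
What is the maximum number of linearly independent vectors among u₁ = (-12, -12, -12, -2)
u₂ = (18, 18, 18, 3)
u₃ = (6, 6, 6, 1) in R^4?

Put the 4×3 matrix [u₁|u₂|u₃] into echelon form.
There is 1 pivot column, so rank = 1.

1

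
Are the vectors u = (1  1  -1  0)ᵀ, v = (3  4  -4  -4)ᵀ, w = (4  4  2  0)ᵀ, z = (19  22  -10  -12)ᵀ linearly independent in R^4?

Row-reduce the matrix whose columns are u, v, w, z.
The reduction yields 3 nonzero rows, so the rank is 3.
Since rank 3 < 4, the set is linearly dependent.

linearly dependent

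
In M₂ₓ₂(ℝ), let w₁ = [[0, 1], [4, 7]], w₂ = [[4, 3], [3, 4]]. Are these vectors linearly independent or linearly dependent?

linearly independent

Write each element as a coordinate vector in ℝ⁴ using {E₁₁, E₁₂, E₂₁, E₂₂}.
Row-reduce the matrix whose columns are w₁, w₂.
The reduction yields 2 nonzero rows, so the rank is 2.
Since rank = 2 (the number of vectors), the set is linearly independent.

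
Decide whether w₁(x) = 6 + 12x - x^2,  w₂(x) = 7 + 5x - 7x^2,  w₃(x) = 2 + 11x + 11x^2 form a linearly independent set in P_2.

linearly independent

Take coordinates with respect to the standard basis {1, x, x^2}.
Row-reduce the matrix whose columns are w₁, w₂, w₃.
The reduction yields 3 nonzero rows, so the rank is 3.
Since rank = 3 (the number of vectors), the set is linearly independent.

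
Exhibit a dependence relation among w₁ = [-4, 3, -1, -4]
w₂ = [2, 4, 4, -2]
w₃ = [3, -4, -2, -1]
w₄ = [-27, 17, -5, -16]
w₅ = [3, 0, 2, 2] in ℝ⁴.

3w₁ - 2w₃ - w₄ - 3w₅ = 0

Set up α₁w₁ + … + α₅w₅ = 0 and solve the homogeneous system.
One solution (up to scaling) is (3, 0, -2, -1, -3).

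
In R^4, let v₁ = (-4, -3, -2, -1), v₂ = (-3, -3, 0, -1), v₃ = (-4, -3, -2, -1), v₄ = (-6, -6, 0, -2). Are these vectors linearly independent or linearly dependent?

One vector is a scalar multiple of another, so the set is dependent.

linearly dependent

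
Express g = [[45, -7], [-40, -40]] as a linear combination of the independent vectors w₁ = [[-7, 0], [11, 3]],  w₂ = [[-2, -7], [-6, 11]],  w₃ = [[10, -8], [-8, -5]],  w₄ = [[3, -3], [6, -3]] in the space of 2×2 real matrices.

Take coordinate vectors relative to {E₁₁, E₁₂, E₂₁, E₂₂}.
Write g = a₁w₁ + … + a₄w₄ and equate components.
Row-reducing the augmented matrix gives the unique coefficients (a₁, …, a₄) = (-2, -2, 3, -1).

g = -2w₁ - 2w₂ + 3w₃ - w₄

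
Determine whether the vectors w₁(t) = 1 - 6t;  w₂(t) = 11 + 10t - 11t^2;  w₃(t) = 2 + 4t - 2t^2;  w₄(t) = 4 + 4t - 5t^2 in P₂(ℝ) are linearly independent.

linearly dependent

Write each element as a coordinate vector in ℝ³ using {1, t, t^2}.
There are 4 vectors in a 3-dimensional space, so they cannot be linearly independent.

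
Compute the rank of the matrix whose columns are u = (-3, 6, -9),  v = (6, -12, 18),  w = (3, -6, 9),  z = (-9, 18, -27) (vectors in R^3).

Apply Gaussian elimination to the matrix whose rows are u, v, w, z.
The echelon form has 1 nonzero row, so the rank is 1.
(With 4 elements in a 3-dimensional space the rank is at most 3.)

rank 1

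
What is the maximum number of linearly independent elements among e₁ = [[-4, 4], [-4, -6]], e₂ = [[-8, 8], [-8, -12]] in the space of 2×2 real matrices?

1

Pass to coordinate vectors with respect to the basis {E₁₁, E₁₂, E₂₁, E₂₂}.
Apply Gaussian elimination to the matrix whose rows are e₁, e₂.
Reduction leaves 1 leading entry, giving rank 1.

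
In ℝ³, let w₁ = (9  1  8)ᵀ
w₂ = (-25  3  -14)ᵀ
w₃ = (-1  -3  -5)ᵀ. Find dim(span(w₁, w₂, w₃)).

2

Row-reduce the 3×3 matrix with these as rows.
The echelon form has 2 nonzero rows, so the rank is 2.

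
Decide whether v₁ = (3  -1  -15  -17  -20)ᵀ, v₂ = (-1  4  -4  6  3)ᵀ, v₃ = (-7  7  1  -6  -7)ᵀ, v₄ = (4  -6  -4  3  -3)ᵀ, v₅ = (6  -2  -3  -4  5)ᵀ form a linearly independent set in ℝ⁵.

linearly dependent

Place the vectors as rows of a 5×5 matrix and reduce to echelon form.
The reduction yields 4 nonzero rows, so the rank is 4.
Since rank 4 < 5, the set is linearly dependent.
Indeed v₁ - 3v₃ - 3v₄ - 2v₅ = 0.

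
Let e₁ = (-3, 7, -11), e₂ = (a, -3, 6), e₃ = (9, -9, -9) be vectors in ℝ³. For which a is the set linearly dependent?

The vectors are dependent exactly when the determinant of the matrix with rows e₁, e₂, e₃ vanishes.
Expanding, det = 162*a - 162.
Solving 162*a - 162 = 0 yields a = 1.

a = 1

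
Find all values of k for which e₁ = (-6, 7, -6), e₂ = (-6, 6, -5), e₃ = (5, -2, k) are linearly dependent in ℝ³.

Dependence holds iff the 3×3 matrix [e₁ e₂ e₃] is singular.
Cofactor expansion gives det = 6*k - 7.
Setting this to zero gives k = 7/6.

k = 7/6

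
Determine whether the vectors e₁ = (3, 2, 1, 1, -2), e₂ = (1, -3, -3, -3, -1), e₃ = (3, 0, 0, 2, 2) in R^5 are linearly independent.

linearly independent

Place the vectors as rows of a 3×5 matrix and reduce to echelon form.
The reduction yields 3 nonzero rows, so the rank is 3.
Since rank = 3 (the number of vectors), the set is linearly independent.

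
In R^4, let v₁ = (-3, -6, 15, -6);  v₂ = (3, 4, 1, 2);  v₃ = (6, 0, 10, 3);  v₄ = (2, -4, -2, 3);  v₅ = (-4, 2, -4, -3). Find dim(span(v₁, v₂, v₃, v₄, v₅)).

dim = 3

Row-reduce the 5×4 matrix with these as rows.
Reduction leaves 3 leading entries, giving rank 3.
(With 5 elements in a 4-dimensional space the rank is at most 4.)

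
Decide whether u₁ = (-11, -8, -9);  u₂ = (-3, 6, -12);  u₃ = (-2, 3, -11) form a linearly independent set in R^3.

Form the 3×3 matrix with these as columns; its determinant is 375.
A nonzero determinant means the columns are linearly independent.

linearly independent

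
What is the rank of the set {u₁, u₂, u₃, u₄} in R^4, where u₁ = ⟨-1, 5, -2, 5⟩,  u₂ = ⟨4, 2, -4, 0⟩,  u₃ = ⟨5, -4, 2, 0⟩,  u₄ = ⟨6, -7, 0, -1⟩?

rank 4

Put the 4×4 matrix [u₁|u₂|u₃|u₄] into echelon form.
Exactly 4 pivots survive; hence the rank is 4.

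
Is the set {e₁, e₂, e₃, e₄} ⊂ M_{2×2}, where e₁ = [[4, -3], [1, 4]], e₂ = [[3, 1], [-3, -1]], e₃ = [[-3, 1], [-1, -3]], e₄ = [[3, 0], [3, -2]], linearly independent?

linearly independent

Write each element as a coordinate vector in ℝ⁴ using {E₁₁, E₁₂, E₂₁, E₂₂}.
Form the 4×4 matrix with these as columns; its determinant is 146.
A nonzero determinant means the columns are linearly independent.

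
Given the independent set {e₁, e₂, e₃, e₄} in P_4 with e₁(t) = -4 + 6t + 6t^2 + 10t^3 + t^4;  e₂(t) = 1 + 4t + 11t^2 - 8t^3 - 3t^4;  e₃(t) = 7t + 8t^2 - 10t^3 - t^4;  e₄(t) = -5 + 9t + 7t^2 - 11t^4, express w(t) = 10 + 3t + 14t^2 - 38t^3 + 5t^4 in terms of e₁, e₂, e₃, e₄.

w = -e₁ + e₂ + 2e₃ - e₄

Identify each element with its coordinate vector in ℝ⁵ via {1, t, …, t^4}.
Set up the augmented matrix [e₁ | e₂ | e₃ | e₄ | w] and row-reduce.
Row-reducing the augmented matrix gives the unique coefficients (a₁, …, a₄) = (-1, 1, 2, -1).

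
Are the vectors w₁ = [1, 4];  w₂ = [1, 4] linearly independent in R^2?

linearly dependent

Two of the vectors are equal, giving an immediate dependence.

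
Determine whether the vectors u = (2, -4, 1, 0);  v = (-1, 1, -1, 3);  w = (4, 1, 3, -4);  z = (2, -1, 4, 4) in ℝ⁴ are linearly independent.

linearly independent

Place the vectors as rows of a 4×4 matrix and reduce to echelon form.
The reduction yields 4 nonzero rows, so the rank is 4.
Since rank = 4 (the number of vectors), the set is linearly independent.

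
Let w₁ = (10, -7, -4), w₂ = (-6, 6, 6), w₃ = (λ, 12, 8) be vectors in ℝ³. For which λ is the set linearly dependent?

λ = -16

The set is linearly dependent precisely when det[w₁; w₂; w₃] = 0.
Cofactor expansion gives det = -18*λ - 288.
This vanishes exactly when λ = -16.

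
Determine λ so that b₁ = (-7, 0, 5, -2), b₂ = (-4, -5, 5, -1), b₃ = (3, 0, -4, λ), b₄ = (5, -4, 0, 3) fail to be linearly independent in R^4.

λ = -3/5

Place the vectors as rows of a 4×4 matrix; dependence ⇔ determinant zero.
Expanding, det = -65*λ - 39.
This vanishes exactly when λ = -3/5.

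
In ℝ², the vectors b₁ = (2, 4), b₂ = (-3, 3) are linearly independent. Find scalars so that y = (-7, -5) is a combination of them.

y = -2b₁ + b₂

Since b₁, b₂ are independent, the coefficients expressing y are uniquely determined by a linear system.
Back-substitution yields (c₁, c₂) = (-2, 1).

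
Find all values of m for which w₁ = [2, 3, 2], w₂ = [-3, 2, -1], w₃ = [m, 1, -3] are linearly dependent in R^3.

m = -43/7

Place the vectors as rows of a 3×3 matrix; dependence ⇔ determinant zero.
Cofactor expansion gives det = -7*m - 43.
Setting this to zero gives m = -43/7.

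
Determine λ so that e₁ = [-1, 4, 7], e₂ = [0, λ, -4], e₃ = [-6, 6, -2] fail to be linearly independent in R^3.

Place the vectors as rows of a 3×3 matrix; dependence ⇔ determinant zero.
The determinant works out to 44*λ + 72.
This vanishes exactly when λ = -18/11.

λ = -18/11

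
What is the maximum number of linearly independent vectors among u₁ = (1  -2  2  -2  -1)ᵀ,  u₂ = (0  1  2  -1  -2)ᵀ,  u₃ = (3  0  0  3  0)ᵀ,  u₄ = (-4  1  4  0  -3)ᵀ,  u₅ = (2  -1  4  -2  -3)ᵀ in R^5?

4

Put the 5×5 matrix [u₁|u₂|u₃|u₄|u₅] into echelon form.
There are 4 pivot columns, so rank = 4.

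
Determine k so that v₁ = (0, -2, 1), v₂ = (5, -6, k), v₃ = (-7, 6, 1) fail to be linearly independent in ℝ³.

The set is linearly dependent precisely when det[v₁; v₂; v₃] = 0.
Expanding, det = 14*k - 2.
Setting this to zero gives k = 1/7.

k = 1/7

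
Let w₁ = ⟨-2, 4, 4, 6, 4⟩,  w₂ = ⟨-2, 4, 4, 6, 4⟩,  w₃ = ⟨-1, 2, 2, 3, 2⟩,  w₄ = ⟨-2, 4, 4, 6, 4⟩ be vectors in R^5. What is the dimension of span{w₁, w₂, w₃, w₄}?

1

Apply Gaussian elimination to the matrix whose rows are w₁, w₂, w₃, w₄.
Reduction leaves 1 leading entry, giving rank 1.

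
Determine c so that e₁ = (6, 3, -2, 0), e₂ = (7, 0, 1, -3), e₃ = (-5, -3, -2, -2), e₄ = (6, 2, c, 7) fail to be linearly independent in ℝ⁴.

Place the vectors as rows of a 4×4 matrix; dependence ⇔ determinant zero.
Expanding, det = 649 - 33*c.
This vanishes exactly when c = 59/3.

c = 59/3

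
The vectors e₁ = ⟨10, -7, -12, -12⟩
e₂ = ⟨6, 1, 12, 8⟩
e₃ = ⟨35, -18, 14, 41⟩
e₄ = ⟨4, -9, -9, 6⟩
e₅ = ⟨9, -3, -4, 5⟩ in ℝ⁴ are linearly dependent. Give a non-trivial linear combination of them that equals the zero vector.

3e₂ - e₃ + 2e₄ + e₅ = 0

Set up α₁e₁ + … + α₅e₅ = 0 and solve the homogeneous system.
One solution (up to scaling) is (0, 3, -1, 2, 1).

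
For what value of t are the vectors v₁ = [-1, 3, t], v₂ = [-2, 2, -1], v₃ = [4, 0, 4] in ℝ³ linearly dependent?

Place the vectors as rows of a 3×3 matrix; dependence ⇔ determinant zero.
Expanding, det = 4 - 8*t.
This vanishes exactly when t = 1/2.

t = 1/2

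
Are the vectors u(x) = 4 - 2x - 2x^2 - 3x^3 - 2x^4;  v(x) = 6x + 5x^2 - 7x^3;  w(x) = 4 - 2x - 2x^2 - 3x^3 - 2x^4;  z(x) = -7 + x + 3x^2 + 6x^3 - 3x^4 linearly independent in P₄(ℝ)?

linearly dependent

Write each element as a coordinate vector in ℝ⁵ using {1, x, …, x^4}.
Two of the vectors are equal, giving an immediate dependence.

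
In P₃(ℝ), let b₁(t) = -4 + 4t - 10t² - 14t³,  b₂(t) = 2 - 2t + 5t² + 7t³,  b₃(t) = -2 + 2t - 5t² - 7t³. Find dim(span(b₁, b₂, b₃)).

dim = 1

Represent each element by its coordinate vector in ℝ⁴.
Row-reduce the 3×4 matrix with these as rows.
Reduction leaves 1 leading entry, giving rank 1.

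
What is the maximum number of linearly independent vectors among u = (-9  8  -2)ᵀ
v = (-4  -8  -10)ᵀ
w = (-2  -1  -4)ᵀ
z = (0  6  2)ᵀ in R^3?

Apply Gaussian elimination to the matrix whose rows are u, v, w, z.
Reduction leaves 3 leading entries, giving rank 3.
(With 4 elements in a 3-dimensional space the rank is at most 3.)

3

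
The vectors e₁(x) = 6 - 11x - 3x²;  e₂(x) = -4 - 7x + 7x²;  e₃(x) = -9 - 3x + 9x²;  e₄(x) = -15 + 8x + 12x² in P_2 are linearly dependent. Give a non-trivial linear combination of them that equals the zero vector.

Take coordinates with respect to {1, x, x²}.
Write the vectors as columns of a matrix and find a nonzero vector in its null space.
The free variable yields coefficients (1, 0, -1, 1) (any nonzero multiple also works).

e₁ - e₃ + e₄ = 0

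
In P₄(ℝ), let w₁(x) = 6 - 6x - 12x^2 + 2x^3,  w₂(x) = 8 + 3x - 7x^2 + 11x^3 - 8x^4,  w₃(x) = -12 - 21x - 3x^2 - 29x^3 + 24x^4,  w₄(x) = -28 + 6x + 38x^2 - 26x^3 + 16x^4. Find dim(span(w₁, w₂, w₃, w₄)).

Pass to coordinate vectors with respect to the basis {1, x, …, x^4}.
Apply Gaussian elimination to the matrix whose rows are w₁, w₂, w₃, w₄.
There are 2 pivot columns, so rank = 2.

dim = 2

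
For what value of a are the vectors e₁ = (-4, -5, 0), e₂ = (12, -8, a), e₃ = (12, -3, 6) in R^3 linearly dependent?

a = 23/3

Place the vectors as rows of a 3×3 matrix; dependence ⇔ determinant zero.
Expanding, det = 552 - 72*a.
This vanishes exactly when a = 23/3.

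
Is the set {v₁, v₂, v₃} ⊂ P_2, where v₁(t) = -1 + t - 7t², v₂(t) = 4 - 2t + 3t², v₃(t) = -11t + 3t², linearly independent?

linearly independent

Write each element as a coordinate vector in ℝ³ using {1, t, t²}.
Row-reduce the matrix whose columns are v₁, v₂, v₃.
The reduction yields 3 nonzero rows, so the rank is 3.
Since rank = 3 (the number of vectors), the set is linearly independent.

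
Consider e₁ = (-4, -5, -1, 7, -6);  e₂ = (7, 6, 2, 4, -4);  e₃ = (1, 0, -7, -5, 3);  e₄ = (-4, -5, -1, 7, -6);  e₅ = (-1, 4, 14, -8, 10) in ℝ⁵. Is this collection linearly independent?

Two of the vectors are equal, giving an immediate dependence.

linearly dependent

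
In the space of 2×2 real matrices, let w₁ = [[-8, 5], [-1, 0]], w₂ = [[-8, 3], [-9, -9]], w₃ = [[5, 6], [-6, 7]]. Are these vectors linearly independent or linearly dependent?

Take coordinates with respect to the standard basis {E₁₁, E₁₂, E₂₁, E₂₂}.
Row-reduce the matrix whose columns are w₁, w₂, w₃.
The reduction yields 3 nonzero rows, so the rank is 3.
Since rank = 3 (the number of vectors), the set is linearly independent.

linearly independent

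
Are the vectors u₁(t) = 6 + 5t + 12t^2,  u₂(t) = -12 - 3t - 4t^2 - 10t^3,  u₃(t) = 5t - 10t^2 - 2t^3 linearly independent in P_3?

linearly independent

Take coordinates with respect to the standard basis {1, t, …, t^3}.
Row-reduce the matrix whose columns are u₁, u₂, u₃.
The reduction yields 3 nonzero rows, so the rank is 3.
Since rank = 3 (the number of vectors), the set is linearly independent.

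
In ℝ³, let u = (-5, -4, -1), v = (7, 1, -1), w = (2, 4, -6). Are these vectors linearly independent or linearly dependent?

Place the vectors as rows of a 3×3 matrix and reduce to echelon form.
The reduction yields 3 nonzero rows, so the rank is 3.
Since rank = 3 (the number of vectors), the set is linearly independent.

linearly independent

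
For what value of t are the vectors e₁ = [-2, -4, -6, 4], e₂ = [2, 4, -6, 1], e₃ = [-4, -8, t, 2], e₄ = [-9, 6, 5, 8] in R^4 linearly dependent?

Dependence holds iff the 4×4 matrix [e₁ e₂ e₃ e₄] is singular.
The determinant works out to 240*t - 576.
Solving 240*t - 576 = 0 yields t = 12/5.

t = 12/5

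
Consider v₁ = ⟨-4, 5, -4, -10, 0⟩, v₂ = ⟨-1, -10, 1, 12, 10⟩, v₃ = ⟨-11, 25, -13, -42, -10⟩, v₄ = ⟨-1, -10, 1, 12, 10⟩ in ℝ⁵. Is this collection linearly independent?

Place the vectors as rows of a 4×5 matrix and reduce to echelon form.
The reduction yields 2 nonzero rows, so the rank is 2.
Since rank 2 < 4, the set is linearly dependent.

linearly dependent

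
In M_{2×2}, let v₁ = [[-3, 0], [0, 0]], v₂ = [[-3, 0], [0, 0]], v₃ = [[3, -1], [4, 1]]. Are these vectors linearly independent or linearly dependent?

linearly dependent

Write each element as a coordinate vector in ℝ⁴ using {E₁₁, E₁₂, E₂₁, E₂₂}.
Row-reduce the matrix whose columns are v₁, v₂, v₃.
The reduction yields 2 nonzero rows, so the rank is 2.
Since rank 2 < 3, the set is linearly dependent.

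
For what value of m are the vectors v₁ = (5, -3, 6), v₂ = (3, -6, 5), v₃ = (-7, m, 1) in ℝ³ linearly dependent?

m = -24

The vectors are dependent exactly when the determinant of the matrix with rows v₁, v₂, v₃ vanishes.
The determinant works out to -7*m - 168.
Solving -7*m - 168 = 0 yields m = -24.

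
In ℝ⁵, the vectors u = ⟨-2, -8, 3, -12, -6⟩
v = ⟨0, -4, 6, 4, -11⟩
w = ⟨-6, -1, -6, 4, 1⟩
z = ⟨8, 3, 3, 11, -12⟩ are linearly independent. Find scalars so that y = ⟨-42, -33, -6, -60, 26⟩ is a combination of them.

y = 2u + v + w - 4z

Write y = c₁u + … + c₄z and equate components.
Row-reducing the augmented matrix gives the unique coefficients (c₁, …, c₄) = (2, 1, 1, -4).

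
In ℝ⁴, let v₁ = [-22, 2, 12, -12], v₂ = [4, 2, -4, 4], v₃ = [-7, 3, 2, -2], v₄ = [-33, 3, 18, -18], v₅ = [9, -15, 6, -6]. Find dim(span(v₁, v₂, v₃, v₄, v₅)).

dim = 2

Form the matrix with v₁, v₂, v₃, v₄, v₅ as columns and reduce.
There are 2 pivot columns, so rank = 2.
(With 5 elements in a 4-dimensional space the rank is at most 4.)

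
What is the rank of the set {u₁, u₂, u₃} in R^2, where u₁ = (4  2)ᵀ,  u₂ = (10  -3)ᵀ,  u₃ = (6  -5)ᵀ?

Row-reduce the 3×2 matrix with these as rows.
Exactly 2 pivots survive; hence the rank is 2.
(With 3 elements in a 2-dimensional space the rank is at most 2.)

2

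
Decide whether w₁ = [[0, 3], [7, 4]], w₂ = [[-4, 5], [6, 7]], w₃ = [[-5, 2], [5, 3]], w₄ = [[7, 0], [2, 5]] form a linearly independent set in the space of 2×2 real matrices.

Write each element as a coordinate vector in ℝ⁴ using {E₁₁, E₁₂, E₂₁, E₂₂}.
The matrix [w₁|w₂|w₃|w₄] has determinant 489.
A nonzero determinant means the columns are linearly independent.

linearly independent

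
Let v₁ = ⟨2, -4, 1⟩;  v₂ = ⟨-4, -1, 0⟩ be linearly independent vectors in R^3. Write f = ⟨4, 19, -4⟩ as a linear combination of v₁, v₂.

f = -4v₁ - 3v₂

Set up the augmented matrix [v₁ | v₂ | f] and row-reduce.
The system has the unique solution (c₁, c₂) = (-4, -3).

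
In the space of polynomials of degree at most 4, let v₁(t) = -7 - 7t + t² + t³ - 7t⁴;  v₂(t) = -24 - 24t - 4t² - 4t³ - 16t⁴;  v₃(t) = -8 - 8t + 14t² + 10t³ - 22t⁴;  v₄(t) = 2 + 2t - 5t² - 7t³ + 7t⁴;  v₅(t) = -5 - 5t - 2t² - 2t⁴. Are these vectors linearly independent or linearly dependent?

linearly dependent

Write each element as a coordinate vector in ℝ⁵ using {1, t, …, t⁴}.
Row-reduce the matrix whose columns are v₁, v₂, v₃, v₄, v₅.
The reduction yields 3 nonzero rows, so the rank is 3.
Since rank 3 < 5, the set is linearly dependent.
Indeed 12v₁ - 3v₂ - v₃ + 2v₄ = 0.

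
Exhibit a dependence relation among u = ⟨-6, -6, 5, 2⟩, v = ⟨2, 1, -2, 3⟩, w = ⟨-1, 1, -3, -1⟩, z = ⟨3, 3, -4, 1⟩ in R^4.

Set up α₁u + … + α₄z = 0 and solve the homogeneous system.
One solution (up to scaling) is (1, -2, -1, 3).

u - 2v - w + 3z = 0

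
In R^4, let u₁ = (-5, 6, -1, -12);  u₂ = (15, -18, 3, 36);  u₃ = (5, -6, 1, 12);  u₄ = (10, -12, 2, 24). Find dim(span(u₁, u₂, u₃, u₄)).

dim = 1

Put the 4×4 matrix [u₁|u₂|u₃|u₄] into echelon form.
There is 1 pivot column, so rank = 1.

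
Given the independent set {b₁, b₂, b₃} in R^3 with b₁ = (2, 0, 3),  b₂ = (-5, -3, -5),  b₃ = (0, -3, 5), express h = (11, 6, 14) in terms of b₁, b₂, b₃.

h = -2b₁ - 3b₂ + b₃

Solve the system with b₁, b₂, b₃ as columns and h as the right-hand side.
Row-reducing the augmented matrix gives the unique coefficients (c₁, c₂, c₃) = (-2, -3, 1).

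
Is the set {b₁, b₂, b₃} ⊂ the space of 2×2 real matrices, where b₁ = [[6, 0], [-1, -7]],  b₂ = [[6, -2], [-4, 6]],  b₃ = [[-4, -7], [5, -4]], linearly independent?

Write each element as a coordinate vector in ℝ⁴ using {E₁₁, E₁₂, E₂₁, E₂₂}.
Place the vectors as rows of a 3×4 matrix and reduce to echelon form.
The reduction yields 3 nonzero rows, so the rank is 3.
Since rank = 3 (the number of vectors), the set is linearly independent.

linearly independent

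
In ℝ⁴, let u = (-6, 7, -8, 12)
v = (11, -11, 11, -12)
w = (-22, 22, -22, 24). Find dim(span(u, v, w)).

2

Row-reduce the 3×4 matrix with these as rows.
Exactly 2 pivots survive; hence the rank is 2.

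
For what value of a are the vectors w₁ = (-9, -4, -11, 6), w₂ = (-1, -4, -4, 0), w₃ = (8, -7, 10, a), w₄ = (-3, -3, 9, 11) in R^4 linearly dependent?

a = -5/3

The vectors are dependent exactly when the determinant of the matrix with rows w₁, w₂, w₃, w₄ vanishes.
Cofactor expansion gives det = -447*a - 745.
This vanishes exactly when a = -5/3.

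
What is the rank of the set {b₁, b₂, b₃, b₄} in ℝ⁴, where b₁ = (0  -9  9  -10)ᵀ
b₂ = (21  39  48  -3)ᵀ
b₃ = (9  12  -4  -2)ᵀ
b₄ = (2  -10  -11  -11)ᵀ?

rank 3

Form the matrix with b₁, b₂, b₃, b₄ as columns and reduce.
Reduction leaves 3 leading entries, giving rank 3.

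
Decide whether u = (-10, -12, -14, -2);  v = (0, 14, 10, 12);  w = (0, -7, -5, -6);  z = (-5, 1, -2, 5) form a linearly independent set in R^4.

The matrix [u|v|w|z] has determinant 0.
A zero determinant means the columns are linearly dependent.
Indeed v + 2w = 0.

linearly dependent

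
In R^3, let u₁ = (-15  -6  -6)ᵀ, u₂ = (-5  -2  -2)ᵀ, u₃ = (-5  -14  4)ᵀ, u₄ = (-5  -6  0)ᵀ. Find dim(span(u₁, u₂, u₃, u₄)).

Row-reduce the 4×3 matrix with these as rows.
The echelon form has 2 nonzero rows, so the rank is 2.
(With 4 elements in a 3-dimensional space the rank is at most 3.)

2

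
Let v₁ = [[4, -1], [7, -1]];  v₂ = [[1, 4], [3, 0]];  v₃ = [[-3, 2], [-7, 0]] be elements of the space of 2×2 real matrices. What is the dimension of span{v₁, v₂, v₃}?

3

Pass to coordinate vectors with respect to the basis {E₁₁, E₁₂, E₂₁, E₂₂}.
Put the 4×3 matrix [v₁|v₂|v₃] into echelon form.
Exactly 3 pivots survive; hence the rank is 3.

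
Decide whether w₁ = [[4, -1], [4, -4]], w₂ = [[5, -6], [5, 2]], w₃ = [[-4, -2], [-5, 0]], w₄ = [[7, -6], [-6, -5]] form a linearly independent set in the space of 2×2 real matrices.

Take coordinates with respect to the standard basis {E₁₁, E₁₂, E₂₁, E₂₂}.
The matrix [w₁|w₂|w₃|w₄] has determinant 1999.
A nonzero determinant means the columns are linearly independent.

linearly independent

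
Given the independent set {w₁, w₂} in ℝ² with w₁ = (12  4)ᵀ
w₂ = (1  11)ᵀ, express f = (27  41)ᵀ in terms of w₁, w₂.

f = 2w₁ + 3w₂

Set up the augmented matrix [w₁ | w₂ | f] and row-reduce.
The system has the unique solution (c₁, c₂) = (2, 3).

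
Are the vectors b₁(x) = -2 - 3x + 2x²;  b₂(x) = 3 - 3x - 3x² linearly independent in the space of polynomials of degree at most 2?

linearly independent

Take coordinates with respect to the standard basis {1, x, x²}.
Row-reduce the matrix whose columns are b₁, b₂.
The reduction yields 2 nonzero rows, so the rank is 2.
Since rank = 2 (the number of vectors), the set is linearly independent.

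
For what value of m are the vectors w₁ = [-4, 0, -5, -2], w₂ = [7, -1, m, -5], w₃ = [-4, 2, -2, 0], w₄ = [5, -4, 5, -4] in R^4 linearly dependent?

Dependence holds iff the 4×4 matrix [w₁ w₂ w₃ w₄] is singular.
Cofactor expansion gives det = 430 - 20*m.
Setting this to zero gives m = 43/2.

m = 43/2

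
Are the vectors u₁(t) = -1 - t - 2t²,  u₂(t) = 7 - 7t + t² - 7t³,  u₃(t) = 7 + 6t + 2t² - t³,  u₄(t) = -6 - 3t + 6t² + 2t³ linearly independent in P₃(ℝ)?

linearly independent

Take coordinates with respect to the standard basis {1, t, …, t³}.
Place the vectors as rows of a 4×4 matrix and reduce to echelon form.
The reduction yields 4 nonzero rows, so the rank is 4.
Since rank = 4 (the number of vectors), the set is linearly independent.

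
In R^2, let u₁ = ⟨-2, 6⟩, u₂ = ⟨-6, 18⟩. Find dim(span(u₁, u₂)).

dim = 1

Form the matrix with u₁, u₂ as columns and reduce.
Reduction leaves 1 leading entry, giving rank 1.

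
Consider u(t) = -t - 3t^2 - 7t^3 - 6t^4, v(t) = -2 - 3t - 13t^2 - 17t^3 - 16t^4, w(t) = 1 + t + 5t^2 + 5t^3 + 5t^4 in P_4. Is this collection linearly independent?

Write each element as a coordinate vector in ℝ⁵ using {1, t, …, t^4}.
Row-reduce the matrix whose columns are u, v, w.
The reduction yields 2 nonzero rows, so the rank is 2.
Since rank 2 < 3, the set is linearly dependent.
Indeed u - v - 2w = 0.

linearly dependent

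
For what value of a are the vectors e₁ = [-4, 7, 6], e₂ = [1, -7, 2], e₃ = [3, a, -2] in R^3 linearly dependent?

a = -9

The set is linearly dependent precisely when det[e₁; e₂; e₃] = 0.
The determinant works out to 14*a + 126.
Solving 14*a + 126 = 0 yields a = -9.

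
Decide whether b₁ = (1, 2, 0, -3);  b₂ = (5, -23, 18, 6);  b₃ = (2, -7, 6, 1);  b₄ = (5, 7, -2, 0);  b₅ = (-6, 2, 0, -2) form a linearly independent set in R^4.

There are 5 vectors in a 4-dimensional space, so they cannot be linearly independent.

linearly dependent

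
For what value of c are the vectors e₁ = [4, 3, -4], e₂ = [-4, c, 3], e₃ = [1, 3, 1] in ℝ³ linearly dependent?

c = -33/8

Dependence holds iff the 3×3 matrix [e₁ e₂ e₃] is singular.
The determinant works out to 8*c + 33.
This vanishes exactly when c = -33/8.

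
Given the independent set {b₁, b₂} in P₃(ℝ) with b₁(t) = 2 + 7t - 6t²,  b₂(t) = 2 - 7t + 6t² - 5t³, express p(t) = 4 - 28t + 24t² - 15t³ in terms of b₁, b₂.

p = -b₁ + 3b₂

Work in coordinates with respect to the standard basis {1, t, …, t³}.
Set up the augmented matrix [b₁ | b₂ | p] and row-reduce.
Row-reducing the augmented matrix gives the unique coefficients (α₁, α₂) = (-1, 3).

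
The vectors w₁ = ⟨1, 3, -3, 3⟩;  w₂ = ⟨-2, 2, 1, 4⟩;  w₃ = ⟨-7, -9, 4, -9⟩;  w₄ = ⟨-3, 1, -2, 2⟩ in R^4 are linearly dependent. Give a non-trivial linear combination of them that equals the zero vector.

3w₁ + w₂ + w₃ - 2w₄ = 0

Solve the homogeneous system with w₁, w₂, w₃, w₄ as columns by row-reducing the coefficient matrix.
A generator of the null space is (3, 1, 1, -2).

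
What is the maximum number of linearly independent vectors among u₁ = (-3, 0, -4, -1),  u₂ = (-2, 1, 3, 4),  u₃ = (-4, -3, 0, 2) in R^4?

3

Put the 4×3 matrix [u₁|u₂|u₃] into echelon form.
The echelon form has 3 nonzero rows, so the rank is 3.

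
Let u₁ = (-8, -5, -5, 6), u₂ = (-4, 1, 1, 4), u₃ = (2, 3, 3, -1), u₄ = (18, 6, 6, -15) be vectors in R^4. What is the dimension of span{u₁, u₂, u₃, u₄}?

2

Form the matrix with u₁, u₂, u₃, u₄ as columns and reduce.
Exactly 2 pivots survive; hence the rank is 2.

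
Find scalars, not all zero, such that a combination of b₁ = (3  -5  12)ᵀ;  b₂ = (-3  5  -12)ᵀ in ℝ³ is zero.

b₁ + b₂ = 0

Write the vectors as columns of a matrix and find a nonzero vector in its null space.
A generator of the null space is (1, 1).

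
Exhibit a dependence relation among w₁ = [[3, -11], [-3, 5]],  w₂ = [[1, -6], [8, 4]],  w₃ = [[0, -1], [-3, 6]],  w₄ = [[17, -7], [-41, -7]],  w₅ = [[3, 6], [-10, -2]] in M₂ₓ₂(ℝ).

Write each element as a vector in ℝ⁴ using {E₁₁, E₁₂, E₂₁, E₂₂}.
Write the vectors as columns of a matrix and find a nonzero vector in its null space.
A generator of the null space is (3, -1, -2, -1, 3).

3w₁ - w₂ - 2w₃ - w₄ + 3w₅ = 0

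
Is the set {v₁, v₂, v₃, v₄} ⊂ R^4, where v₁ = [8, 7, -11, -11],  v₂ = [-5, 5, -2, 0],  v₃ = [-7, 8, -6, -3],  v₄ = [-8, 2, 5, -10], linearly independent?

Row-reduce the matrix whose columns are v₁, v₂, v₃, v₄.
The reduction yields 4 nonzero rows, so the rank is 4.
Since rank = 4 (the number of vectors), the set is linearly independent.

linearly independent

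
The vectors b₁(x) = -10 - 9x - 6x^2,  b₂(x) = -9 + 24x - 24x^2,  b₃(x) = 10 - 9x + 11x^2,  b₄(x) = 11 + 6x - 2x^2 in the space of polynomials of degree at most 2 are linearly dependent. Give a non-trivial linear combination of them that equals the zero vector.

b₂ + 2b₃ - b₄ = 0

Pass to coordinate vectors relative to the basis {1, x, x^2}.
Set up α₁b₁ + … + α₄b₄ = 0 and solve the homogeneous system.
A generator of the null space is (0, 1, 2, -1).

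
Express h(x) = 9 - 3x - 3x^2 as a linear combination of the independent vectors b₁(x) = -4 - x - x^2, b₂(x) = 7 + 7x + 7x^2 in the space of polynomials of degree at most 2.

Take coordinate vectors relative to {1, x, x^2}.
Solve the system with b₁, b₂ as columns and h as the right-hand side.
Row-reducing the augmented matrix gives the unique coefficients (α₁, α₂) = (-4, -1).

h = -4b₁ - b₂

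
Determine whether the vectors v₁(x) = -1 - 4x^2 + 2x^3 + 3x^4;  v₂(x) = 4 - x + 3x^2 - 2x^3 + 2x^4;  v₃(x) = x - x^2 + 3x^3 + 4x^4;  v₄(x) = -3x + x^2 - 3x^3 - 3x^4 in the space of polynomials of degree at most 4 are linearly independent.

linearly independent

Take coordinates with respect to the standard basis {1, x, …, x^4}.
Row-reduce the matrix whose columns are v₁, v₂, v₃, v₄.
The reduction yields 4 nonzero rows, so the rank is 4.
Since rank = 4 (the number of vectors), the set is linearly independent.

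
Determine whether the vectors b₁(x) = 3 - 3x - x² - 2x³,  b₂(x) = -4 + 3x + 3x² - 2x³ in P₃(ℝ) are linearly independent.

linearly independent

Take coordinates with respect to the standard basis {1, x, …, x³}.
Row-reduce the matrix whose columns are b₁, b₂.
The reduction yields 2 nonzero rows, so the rank is 2.
Since rank = 2 (the number of vectors), the set is linearly independent.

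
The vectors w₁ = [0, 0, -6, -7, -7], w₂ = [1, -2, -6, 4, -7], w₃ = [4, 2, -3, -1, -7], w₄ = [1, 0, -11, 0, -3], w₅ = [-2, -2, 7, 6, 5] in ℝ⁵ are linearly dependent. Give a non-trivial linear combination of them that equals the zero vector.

Solve the homogeneous system with w₁, w₂, w₃, w₄, w₅ as columns by row-reducing the coefficient matrix.
The free variable yields coefficients (1, -1, 1, 1, 2) (any nonzero multiple also works).

w₁ - w₂ + w₃ + w₄ + 2w₅ = 0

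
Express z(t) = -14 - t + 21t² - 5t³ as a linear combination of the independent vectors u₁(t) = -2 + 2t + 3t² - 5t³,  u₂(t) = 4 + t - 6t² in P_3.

Take coordinate vectors relative to {1, t, …, t³}.
Solve the system with u₁, u₂ as columns and z as the right-hand side.
The system has the unique solution (a₁, a₂) = (1, -3).

z = u₁ - 3u₂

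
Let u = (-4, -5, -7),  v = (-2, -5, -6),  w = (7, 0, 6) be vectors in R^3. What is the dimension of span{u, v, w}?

Apply Gaussian elimination to the matrix whose rows are u, v, w.
There are 3 pivot columns, so rank = 3.

dim = 3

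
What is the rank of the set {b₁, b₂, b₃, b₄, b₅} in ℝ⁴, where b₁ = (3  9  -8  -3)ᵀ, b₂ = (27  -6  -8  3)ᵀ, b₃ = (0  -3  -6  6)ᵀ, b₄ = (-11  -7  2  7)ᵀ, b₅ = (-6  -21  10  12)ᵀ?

Apply Gaussian elimination to the matrix whose rows are b₁, b₂, b₃, b₄, b₅.
Reduction leaves 3 leading entries, giving rank 3.
(With 5 elements in a 4-dimensional space the rank is at most 4.)

rank 3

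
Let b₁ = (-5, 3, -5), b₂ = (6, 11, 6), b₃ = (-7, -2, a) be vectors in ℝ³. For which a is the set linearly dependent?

a = -7

The vectors are dependent exactly when the determinant of the matrix with rows b₁, b₂, b₃ vanishes.
The determinant works out to -73*a - 511.
This vanishes exactly when a = -7.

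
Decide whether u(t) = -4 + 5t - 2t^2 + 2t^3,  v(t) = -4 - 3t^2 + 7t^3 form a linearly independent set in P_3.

Write each element as a coordinate vector in ℝ⁴ using {1, t, …, t^3}.
Place the vectors as rows of a 2×4 matrix and reduce to echelon form.
The reduction yields 2 nonzero rows, so the rank is 2.
Since rank = 2 (the number of vectors), the set is linearly independent.

linearly independent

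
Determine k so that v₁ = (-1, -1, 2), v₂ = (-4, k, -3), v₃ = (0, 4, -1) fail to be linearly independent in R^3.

k = 40

Dependence holds iff the 3×3 matrix [v₁ v₂ v₃] is singular.
Expanding, det = k - 40.
Solving k - 40 = 0 yields k = 40.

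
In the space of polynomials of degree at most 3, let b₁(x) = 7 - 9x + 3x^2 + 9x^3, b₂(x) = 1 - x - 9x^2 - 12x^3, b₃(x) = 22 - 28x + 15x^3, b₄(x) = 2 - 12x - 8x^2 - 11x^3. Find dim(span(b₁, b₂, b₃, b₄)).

Use coordinates relative to {1, x, …, x^3}.
Put the 4×4 matrix [b₁|b₂|b₃|b₄] into echelon form.
Reduction leaves 3 leading entries, giving rank 3.

dim = 3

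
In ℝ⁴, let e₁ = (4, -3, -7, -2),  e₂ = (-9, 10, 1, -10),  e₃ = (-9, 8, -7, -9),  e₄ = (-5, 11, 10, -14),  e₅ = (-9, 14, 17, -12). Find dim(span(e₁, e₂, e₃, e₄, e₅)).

Put the 4×5 matrix [e₁|e₂|e₃|e₄|e₅] into echelon form.
There are 3 pivot columns, so rank = 3.
(With 5 elements in a 4-dimensional space the rank is at most 4.)

dim = 3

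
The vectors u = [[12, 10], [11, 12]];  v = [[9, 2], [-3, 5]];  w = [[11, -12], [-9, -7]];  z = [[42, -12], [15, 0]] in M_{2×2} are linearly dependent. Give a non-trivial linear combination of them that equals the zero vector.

3u - 3v + 3w - z = 0

Write each element as a vector in ℝ⁴ using {E₁₁, E₁₂, E₂₁, E₂₂}.
Set up α₁u + … + α₄z = 0 and solve the homogeneous system.
A generator of the null space is (3, -3, 3, -1).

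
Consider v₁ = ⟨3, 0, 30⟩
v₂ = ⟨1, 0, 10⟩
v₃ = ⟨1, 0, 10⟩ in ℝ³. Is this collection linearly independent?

linearly dependent

Form the 3×3 matrix with these as columns; its determinant is 0.
A zero determinant means the columns are linearly dependent.
Indeed v₁ - 3v₂ = 0.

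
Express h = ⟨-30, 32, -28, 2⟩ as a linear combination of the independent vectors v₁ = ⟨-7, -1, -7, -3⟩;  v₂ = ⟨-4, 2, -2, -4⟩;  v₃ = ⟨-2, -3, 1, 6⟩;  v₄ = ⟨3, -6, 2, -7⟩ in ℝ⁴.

h = 2v₁ + 2v₂ - 2v₃ - 4v₄

Write h = α₁v₁ + … + α₄v₄ and equate components.
The system has the unique solution (α₁, …, α₄) = (2, 2, -2, -4).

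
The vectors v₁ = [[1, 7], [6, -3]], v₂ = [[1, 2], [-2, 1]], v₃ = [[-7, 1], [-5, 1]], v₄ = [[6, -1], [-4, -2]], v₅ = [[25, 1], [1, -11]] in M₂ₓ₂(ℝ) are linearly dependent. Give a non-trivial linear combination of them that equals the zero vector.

Pass to coordinate vectors relative to the basis {E₁₁, E₁₂, E₂₁, E₂₂}.
Row-reduce the matrix with v₁, v₂, v₃, v₄, v₅ as columns; the null space gives the coefficients.
A generator of the null space is (1, -1, -1, 3, -1).

v₁ - v₂ - v₃ + 3v₄ - v₅ = 0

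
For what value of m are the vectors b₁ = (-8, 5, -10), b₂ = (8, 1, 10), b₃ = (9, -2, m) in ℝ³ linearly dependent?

m = 45/4

Dependence holds iff the 3×3 matrix [b₁ b₂ b₃] is singular.
The determinant works out to 540 - 48*m.
This vanishes exactly when m = 45/4.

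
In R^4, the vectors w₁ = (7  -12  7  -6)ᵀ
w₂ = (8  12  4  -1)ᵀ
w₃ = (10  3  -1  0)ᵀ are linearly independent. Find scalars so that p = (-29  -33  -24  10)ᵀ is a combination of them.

p = -w₁ - 4w₂ + w₃

Write p = α₁w₁ + … + α₃w₃ and equate components.
Back-substitution yields (α₁, α₂, α₃) = (-1, -4, 1).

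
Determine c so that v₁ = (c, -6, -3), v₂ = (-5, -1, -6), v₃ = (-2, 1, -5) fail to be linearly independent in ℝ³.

c = -9

The vectors are dependent exactly when the determinant of the matrix with rows v₁, v₂, v₃ vanishes.
Expanding, det = 11*c + 99.
This vanishes exactly when c = -9.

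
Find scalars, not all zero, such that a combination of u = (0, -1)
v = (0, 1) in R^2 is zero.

u + v = 0

Row-reduce the matrix with u, v as columns; the null space gives the coefficients.
One solution (up to scaling) is (1, 1).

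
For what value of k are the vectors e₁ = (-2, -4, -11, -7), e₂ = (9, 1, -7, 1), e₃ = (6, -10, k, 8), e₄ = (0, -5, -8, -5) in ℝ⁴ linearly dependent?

k = 52/3

Dependence holds iff the 4×4 matrix [e₁ e₂ e₃ e₄] is singular.
Expanding, det = 135*k - 2340.
This vanishes exactly when k = 52/3.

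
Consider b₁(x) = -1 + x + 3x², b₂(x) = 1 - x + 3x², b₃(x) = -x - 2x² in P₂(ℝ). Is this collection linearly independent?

Write each element as a coordinate vector in ℝ³ using {1, x, x²}.
Form the 3×3 matrix with these as columns; its determinant is -6.
A nonzero determinant means the columns are linearly independent.

linearly independent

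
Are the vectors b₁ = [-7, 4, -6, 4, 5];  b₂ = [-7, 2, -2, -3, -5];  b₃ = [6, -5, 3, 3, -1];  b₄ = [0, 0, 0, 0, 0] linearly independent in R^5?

linearly dependent

One of the vectors is the zero vector, so the set is linearly dependent.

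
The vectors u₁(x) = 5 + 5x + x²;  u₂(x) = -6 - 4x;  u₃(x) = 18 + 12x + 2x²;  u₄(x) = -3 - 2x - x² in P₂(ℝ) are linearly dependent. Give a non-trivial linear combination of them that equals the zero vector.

2u₂ + u₃ + 2u₄ = 0

Take coordinates with respect to {1, x, x²}.
Set up α₁u₁ + … + α₄u₄ = 0 and solve the homogeneous system.
A generator of the null space is (0, 2, 1, 2).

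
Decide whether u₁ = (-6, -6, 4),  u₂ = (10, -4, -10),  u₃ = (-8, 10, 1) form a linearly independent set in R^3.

Form the 3×3 matrix with these as columns; its determinant is -724.
A nonzero determinant means the columns are linearly independent.

linearly independent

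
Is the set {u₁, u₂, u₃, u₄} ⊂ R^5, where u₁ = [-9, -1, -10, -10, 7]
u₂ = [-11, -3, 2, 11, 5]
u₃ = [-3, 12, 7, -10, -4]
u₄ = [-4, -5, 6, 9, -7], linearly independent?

Row-reduce the matrix whose columns are u₁, u₂, u₃, u₄.
The reduction yields 4 nonzero rows, so the rank is 4.
Since rank = 4 (the number of vectors), the set is linearly independent.

linearly independent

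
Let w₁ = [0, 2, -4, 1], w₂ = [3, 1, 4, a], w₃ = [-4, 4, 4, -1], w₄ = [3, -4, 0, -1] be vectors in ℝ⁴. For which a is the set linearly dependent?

a = -16

The vectors are dependent exactly when the determinant of the matrix with rows w₁, w₂, w₃, w₄ vanishes.
Expanding, det = 8*a + 128.
Setting this to zero gives a = -16.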